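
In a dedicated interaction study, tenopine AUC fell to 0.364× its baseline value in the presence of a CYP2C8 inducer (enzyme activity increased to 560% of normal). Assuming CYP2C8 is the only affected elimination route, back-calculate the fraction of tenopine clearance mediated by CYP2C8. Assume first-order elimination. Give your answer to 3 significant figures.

0.380

Let fm be the CYP2C8 fraction. New clearance relative to baseline = fm × 5.6 + (1 − fm).
AUC ratio = 1 / (new CL fraction), so new CL fraction = 1 / 0.364 = 2.747.
fm × 5.6 + 1 − fm = 2.747  ⇒  fm × (5.6 − 1) = 1.747  ⇒  fm = 0.380.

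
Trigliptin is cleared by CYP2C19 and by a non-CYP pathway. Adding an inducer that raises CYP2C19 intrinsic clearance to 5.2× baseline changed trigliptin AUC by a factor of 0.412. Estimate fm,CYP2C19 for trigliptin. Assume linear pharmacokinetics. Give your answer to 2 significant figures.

0.34

Let fm be the CYP2C19 fraction. New clearance relative to baseline = fm × 5.2 + (1 − fm).
AUC ratio = 1 / (new CL fraction), so new CL fraction = 1 / 0.412 = 2.427.
fm × 5.2 + 1 − fm = 2.427  ⇒  fm × (5.2 − 1) = 1.427  ⇒  fm = 0.34.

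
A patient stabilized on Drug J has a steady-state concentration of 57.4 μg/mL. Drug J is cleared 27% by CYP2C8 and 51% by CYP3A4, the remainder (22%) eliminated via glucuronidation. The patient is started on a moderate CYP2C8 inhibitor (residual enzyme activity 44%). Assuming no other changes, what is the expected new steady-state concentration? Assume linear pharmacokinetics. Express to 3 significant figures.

67.6 μg/mL

The CYP2C8 pathway (27% of clearance) is reduced to 0.44× activity: 0.27 × 0.44 = 0.1188.
CYP3A4 (51%) and the residual 22% are unaffected.
Relative clearance = 0.1188 + 0.51 + 0.22 = 0.8488.
New steady-state concentration = baseline ÷ relative clearance = 57.4 / 0.8488 = 67.6 μg/mL.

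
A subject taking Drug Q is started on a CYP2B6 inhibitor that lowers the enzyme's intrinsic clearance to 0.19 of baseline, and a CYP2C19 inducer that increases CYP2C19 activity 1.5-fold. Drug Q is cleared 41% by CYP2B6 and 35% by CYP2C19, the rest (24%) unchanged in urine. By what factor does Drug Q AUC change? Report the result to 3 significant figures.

CYP2B6: 0.41 × 0.19 = 0.0779
CYP2C19: 0.35 × 1.5 = 0.525
Other: 0.24 (unchanged)
Relative clearance = 0.0779 + 0.525 + 0.24 = 0.8429.
Net AUC ratio = 1 / 0.8429 = 1.19.

1.19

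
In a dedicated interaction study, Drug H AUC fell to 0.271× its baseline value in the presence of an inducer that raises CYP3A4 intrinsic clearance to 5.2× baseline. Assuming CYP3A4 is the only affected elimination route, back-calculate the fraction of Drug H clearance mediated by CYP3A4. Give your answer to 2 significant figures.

0.64

Write x for the fraction cleared via CYP3A4. The observed AUC change means clearance rose to 1/0.271 = 3.69 of baseline.
Only the CYP3A4 route changed, so 3.69 = x·5.2 + (1 − x), giving x = 0.64.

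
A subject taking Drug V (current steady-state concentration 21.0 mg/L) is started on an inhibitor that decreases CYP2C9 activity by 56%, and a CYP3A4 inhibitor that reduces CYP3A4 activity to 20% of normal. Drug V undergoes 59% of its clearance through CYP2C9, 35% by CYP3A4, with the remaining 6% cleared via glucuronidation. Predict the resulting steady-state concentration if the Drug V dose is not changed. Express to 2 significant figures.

54 mg/L

CYP2C9: 0.59 × 0.44 = 0.2596
CYP3A4: 0.35 × 0.2 = 0.07
Other: 0.06 (unchanged)
New clearance relative to baseline: 0.2596 + 0.07 + 0.06 = 0.3896.
New steady-state concentration = 21.0 / 0.3896 = 54 mg/L (concentration scales inversely with clearance).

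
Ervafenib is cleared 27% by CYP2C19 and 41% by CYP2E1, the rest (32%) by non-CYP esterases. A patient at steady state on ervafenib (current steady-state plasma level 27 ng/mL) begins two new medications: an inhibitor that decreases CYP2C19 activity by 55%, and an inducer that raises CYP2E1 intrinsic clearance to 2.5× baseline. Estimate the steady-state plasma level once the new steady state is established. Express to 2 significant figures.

CYP2C19: 0.27 × 0.45 = 0.1215
CYP2E1: 0.41 × 2.5 = 1.025
Other: 0.32 (unchanged)
New clearance relative to baseline: 0.1215 + 1.025 + 0.32 = 1.4665.
New steady-state plasma level = 27 / 1.4665 = 18 ng/mL (concentration scales inversely with clearance).

18 ng/mL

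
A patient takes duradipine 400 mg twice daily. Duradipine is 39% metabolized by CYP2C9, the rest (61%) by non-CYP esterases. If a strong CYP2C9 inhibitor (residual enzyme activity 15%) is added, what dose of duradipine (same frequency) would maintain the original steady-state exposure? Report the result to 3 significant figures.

267 mg

The CYP2C9 pathway (39% of clearance) falls to 0.15× activity: 0.39 × 0.15 = 0.0585.
Non-CYP routes (61%) are unchanged.
CL_new/CL_old = 0.0585 + 0.61 = 0.6685.
To maintain the same steady-state level, dose must scale with clearance: new dose = 400 × 0.6685 = 267 mg.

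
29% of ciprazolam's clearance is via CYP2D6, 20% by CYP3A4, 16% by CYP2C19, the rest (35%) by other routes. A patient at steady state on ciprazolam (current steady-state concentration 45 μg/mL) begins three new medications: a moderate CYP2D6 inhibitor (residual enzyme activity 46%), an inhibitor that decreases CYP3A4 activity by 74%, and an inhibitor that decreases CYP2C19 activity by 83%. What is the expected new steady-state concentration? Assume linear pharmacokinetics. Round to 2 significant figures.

The CYP2D6 pathway (29% of clearance) is reduced to 0.46× activity: 0.29 × 0.46 = 0.1334.
The CYP3A4 pathway (20% of clearance) drops to 0.26× activity: 0.2 × 0.26 = 0.052.
The CYP2C19 pathway (16% of clearance) drops to 0.17× activity: 0.16 × 0.17 = 0.0272.
The remaining 35% of clearance is unaffected.
New clearance relative to baseline: 0.1334 + 0.052 + 0.0272 + 0.35 = 0.5626.
New steady-state concentration = 45 / 0.5626 = 80 μg/mL (concentration scales inversely with clearance).

80 μg/mL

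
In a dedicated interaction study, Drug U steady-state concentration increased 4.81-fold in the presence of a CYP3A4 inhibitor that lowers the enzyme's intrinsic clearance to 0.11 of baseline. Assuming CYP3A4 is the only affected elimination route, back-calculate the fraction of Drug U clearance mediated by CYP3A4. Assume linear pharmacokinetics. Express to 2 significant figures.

Call the CYP3A4 fraction fm. After the interaction, CL_new/CL_old = fm × 0.11 + (1 − fm).
Steady-state concentration ratio = 1 / (new CL fraction), so new CL fraction = 1 / 4.81 = 0.2079.
fm × 0.11 + 1 − fm = 0.2079  ⇒  fm × (0.11 − 1) = −0.7921  ⇒  fm = 0.89.

0.89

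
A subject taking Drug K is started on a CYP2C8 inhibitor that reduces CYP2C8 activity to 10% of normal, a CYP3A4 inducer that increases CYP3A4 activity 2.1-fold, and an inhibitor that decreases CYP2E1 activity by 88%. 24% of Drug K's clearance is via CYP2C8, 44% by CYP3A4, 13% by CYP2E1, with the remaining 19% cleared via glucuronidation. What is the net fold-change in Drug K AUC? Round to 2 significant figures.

0.87

The CYP2C8 pathway (24% of clearance) drops to 0.1× activity: 0.24 × 0.1 = 0.024.
The CYP3A4 pathway (44% of clearance) rises to 2.1× activity: 0.44 × 2.1 = 0.924.
The CYP2E1 pathway (13% of clearance) falls to 0.12× activity: 0.13 × 0.12 = 0.0156.
Non-CYP routes (19%) are unchanged.
Relative clearance = 0.024 + 0.924 + 0.0156 + 0.19 = 1.1536.
AUC ∝ 1/CL: fold-change = 1 / 1.1536 = 0.87.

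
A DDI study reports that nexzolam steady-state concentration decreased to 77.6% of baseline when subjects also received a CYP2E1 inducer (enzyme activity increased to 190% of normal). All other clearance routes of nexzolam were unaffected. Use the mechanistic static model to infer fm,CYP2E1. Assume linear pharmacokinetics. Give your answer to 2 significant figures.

0.32

Call the CYP2E1 fraction fm. After the interaction, CL_new/CL_old = fm × 1.9 + (1 − fm).
Steady-state concentration ratio = 1 / (new CL fraction), so new CL fraction = 1 / 0.776 = 1.289.
fm × 1.9 + 1 − fm = 1.289  ⇒  fm × (1.9 − 1) = 0.2887  ⇒  fm = 0.32.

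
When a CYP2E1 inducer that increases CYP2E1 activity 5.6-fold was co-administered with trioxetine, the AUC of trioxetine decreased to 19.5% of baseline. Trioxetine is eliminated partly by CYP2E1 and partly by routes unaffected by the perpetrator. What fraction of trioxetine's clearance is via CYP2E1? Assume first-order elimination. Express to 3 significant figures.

0.897

Let x = fm,CYP2E1. Because AUC ∝ 1/CL, relative clearance rose to 1/0.195 = 5.128.
Setting x·5.6 + (1 − x) = 5.128 and solving: x = (5.128 − 1)/(5.6 − 1) = 0.897.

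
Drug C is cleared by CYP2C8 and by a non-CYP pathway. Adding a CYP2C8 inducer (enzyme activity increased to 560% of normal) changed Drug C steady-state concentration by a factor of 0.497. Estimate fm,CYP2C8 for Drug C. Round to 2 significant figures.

0.22

CL'/CL = 1 / 0.497 = 2.012
5.6·fm + (1 − fm) = 2.012
fm = (2.012 − 1) / (5.6 − 1) = 0.22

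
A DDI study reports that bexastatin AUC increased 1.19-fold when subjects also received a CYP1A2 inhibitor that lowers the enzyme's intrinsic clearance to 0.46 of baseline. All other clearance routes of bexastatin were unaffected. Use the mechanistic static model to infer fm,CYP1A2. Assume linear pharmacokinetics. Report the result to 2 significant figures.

Let x = fm,CYP1A2. Because AUC ∝ 1/CL, relative clearance fell to 1/1.19 = 0.8403.
Only the CYP1A2 route changed, so 0.8403 = x·0.46 + (1 − x), giving x = 0.30.

0.30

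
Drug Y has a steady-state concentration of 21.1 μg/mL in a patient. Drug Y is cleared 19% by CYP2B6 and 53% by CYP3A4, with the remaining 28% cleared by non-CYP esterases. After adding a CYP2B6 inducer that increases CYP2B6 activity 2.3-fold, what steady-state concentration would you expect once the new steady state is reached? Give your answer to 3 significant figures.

16.9 μg/mL

The CYP2B6 pathway (19% of clearance) increases to 2.3× activity: 0.19 × 2.3 = 0.437.
CYP3A4 (53%) and the residual 28% are unaffected.
CL_new/CL_old = 0.437 + 0.53 + 0.28 = 1.247.
Steady-state concentration ∝ 1/CL, so new value = 21.1 / 1.247 = 16.9 μg/mL.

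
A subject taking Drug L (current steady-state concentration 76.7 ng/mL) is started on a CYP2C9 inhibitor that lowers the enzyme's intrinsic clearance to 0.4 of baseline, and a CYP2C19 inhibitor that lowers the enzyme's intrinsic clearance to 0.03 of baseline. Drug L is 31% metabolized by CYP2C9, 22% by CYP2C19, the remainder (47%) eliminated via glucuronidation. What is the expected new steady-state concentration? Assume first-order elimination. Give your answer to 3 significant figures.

The CYP2C9 pathway (31% of clearance) drops to 0.4× activity: 0.31 × 0.4 = 0.124.
The CYP2C19 pathway (22% of clearance) falls to 0.03× activity: 0.22 × 0.03 = 0.0066.
Non-CYP routes (47%) are unchanged.
Relative clearance = 0.124 + 0.0066 + 0.47 = 0.6006.
Dividing the baseline by the relative clearance: 76.7 / 0.6006 = 128 ng/mL.

128 ng/mL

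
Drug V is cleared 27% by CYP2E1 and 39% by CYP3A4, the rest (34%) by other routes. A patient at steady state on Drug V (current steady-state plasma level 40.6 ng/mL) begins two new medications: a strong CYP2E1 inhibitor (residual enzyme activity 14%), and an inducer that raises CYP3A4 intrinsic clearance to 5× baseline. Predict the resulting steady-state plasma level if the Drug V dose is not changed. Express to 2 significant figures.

17 ng/mL

CYP2E1: 0.27 × 0.14 = 0.0378
CYP3A4: 0.39 × 5 = 1.95
Other: 0.34 (unchanged)
CL_new/CL_old = 0.0378 + 1.95 + 0.34 = 2.3278.
Steady-state plasma level ∝ 1/CL: new value = 40.6 / 2.3278 = 17 ng/mL.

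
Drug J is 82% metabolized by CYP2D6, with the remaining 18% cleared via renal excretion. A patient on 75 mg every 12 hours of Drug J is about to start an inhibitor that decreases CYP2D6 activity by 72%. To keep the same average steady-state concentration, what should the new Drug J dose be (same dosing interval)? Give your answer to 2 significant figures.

CYP2D6: 0.82 × 0.28 = 0.2296
Other: 0.18 (unchanged)
Relative clearance = 0.2296 + 0.18 = 0.4096.
Css,avg = (dose rate)/CL, so holding Css fixed requires dose ∝ CL: 75 × 0.4096 = 31 mg.

31 mg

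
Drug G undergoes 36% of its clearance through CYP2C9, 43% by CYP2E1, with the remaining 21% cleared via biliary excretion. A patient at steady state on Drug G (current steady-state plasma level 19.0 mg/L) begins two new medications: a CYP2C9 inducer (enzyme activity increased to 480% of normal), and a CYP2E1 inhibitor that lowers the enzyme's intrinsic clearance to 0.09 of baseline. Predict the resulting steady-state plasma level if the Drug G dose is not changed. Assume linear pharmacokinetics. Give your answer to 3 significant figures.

The CYP2C9 pathway (36% of clearance) rises to 4.8× activity: 0.36 × 4.8 = 1.728.
The CYP2E1 pathway (43% of clearance) is reduced to 0.09× activity: 0.43 × 0.09 = 0.0387.
Non-CYP routes (21%) are unchanged.
Relative clearance = 1.728 + 0.0387 + 0.21 = 1.9767.
Steady-state plasma level ∝ 1/CL: new value = 19.0 / 1.9767 = 9.61 mg/L.

9.61 mg/L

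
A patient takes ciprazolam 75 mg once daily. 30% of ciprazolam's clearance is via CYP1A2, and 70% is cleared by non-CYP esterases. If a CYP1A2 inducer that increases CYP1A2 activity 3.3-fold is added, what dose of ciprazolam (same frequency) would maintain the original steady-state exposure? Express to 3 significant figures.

127 mg

CYP1A2: 0.3 × 3.3 = 0.99
Other: 0.7 (unchanged)
New clearance relative to baseline: 0.99 + 0.7 = 1.69.
To maintain the same steady-state level, dose must scale with clearance: new dose = 75 × 1.69 = 127 mg.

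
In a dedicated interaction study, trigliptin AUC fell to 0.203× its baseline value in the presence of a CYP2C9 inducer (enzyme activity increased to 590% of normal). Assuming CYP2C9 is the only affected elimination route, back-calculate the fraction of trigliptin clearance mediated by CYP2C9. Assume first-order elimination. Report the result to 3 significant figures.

0.801

Write x for the fraction cleared via CYP2C9. The observed AUC change means clearance rose to 1/0.203 = 4.926 of baseline.
Only the CYP2C9 route changed, so 4.926 = x·5.9 + (1 − x), giving x = 0.801.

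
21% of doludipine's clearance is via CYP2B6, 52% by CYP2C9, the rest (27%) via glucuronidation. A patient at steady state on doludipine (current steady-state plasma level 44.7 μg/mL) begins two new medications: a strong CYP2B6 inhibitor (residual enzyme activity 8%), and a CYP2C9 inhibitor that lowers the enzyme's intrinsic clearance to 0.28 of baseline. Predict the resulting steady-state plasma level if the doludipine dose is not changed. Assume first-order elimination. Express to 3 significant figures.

103 μg/mL

The CYP2B6 pathway (21% of clearance) drops to 0.08× activity: 0.21 × 0.08 = 0.0168.
The CYP2C9 pathway (52% of clearance) falls to 0.28× activity: 0.52 × 0.28 = 0.1456.
The remaining 27% of clearance is unaffected.
Relative clearance = 0.0168 + 0.1456 + 0.27 = 0.4324.
New steady-state plasma level = 44.7 / 0.4324 = 103 μg/mL (concentration scales inversely with clearance).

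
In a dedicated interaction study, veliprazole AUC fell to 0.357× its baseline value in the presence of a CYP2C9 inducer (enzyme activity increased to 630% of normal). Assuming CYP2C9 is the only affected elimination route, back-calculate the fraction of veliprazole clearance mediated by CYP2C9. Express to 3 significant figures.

Call the CYP2C9 fraction fm. After the interaction, CL_new/CL_old = fm × 6.3 + (1 − fm).
AUC ratio = 1 / (new CL fraction), so new CL fraction = 1 / 0.357 = 2.801.
fm × 6.3 + 1 − fm = 2.801  ⇒  fm × (6.3 − 1) = 1.801  ⇒  fm = 0.340.

0.340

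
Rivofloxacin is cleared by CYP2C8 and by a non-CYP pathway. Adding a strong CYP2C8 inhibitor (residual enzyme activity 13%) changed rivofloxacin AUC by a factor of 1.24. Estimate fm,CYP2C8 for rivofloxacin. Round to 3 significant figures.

0.222

CL'/CL = 1 / 1.24 = 0.8065
0.13·fm + (1 − fm) = 0.8065
fm = (0.8065 − 1) / (0.13 − 1) = 0.222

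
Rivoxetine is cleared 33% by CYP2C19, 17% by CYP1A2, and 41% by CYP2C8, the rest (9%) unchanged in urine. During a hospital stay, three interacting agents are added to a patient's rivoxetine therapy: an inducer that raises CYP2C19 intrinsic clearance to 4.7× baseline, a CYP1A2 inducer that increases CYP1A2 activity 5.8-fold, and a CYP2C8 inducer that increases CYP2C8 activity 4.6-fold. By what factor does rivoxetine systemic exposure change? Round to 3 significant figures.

The CYP2C19 pathway (33% of clearance) increases to 4.7× activity: 0.33 × 4.7 = 1.551.
The CYP1A2 pathway (17% of clearance) rises to 5.8× activity: 0.17 × 5.8 = 0.986.
The CYP2C8 pathway (41% of clearance) rises to 4.6× activity: 0.41 × 4.6 = 1.886.
Non-CYP routes (9%) are unchanged.
Relative clearance = 1.551 + 0.986 + 1.886 + 0.09 = 4.513.
Net systemic exposure ratio = 1 / 4.513 = 0.222.

0.222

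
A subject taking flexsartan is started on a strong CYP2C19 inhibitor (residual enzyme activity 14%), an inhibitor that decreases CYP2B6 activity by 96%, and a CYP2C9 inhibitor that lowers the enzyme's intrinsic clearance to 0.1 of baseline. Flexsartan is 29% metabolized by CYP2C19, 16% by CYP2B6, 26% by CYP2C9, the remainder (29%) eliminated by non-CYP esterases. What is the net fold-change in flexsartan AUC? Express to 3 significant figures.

CYP2C19: 0.29 × 0.14 = 0.0406
CYP2B6: 0.16 × 0.04 = 0.0064
CYP2C9: 0.26 × 0.1 = 0.026
Other: 0.29 (unchanged)
Relative clearance = 0.0406 + 0.0064 + 0.026 + 0.29 = 0.363.
Net AUC ratio = 1 / 0.363 = 2.75.

2.75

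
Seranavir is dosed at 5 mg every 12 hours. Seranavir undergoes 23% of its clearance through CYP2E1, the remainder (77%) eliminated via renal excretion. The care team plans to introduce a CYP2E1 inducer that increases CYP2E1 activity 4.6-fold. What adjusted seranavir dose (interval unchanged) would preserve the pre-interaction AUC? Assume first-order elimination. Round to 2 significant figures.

The CYP2E1 pathway (23% of clearance) rises to 4.6× activity: 0.23 × 4.6 = 1.058.
Non-CYP routes (77%) are unchanged.
Relative clearance = 1.058 + 0.77 = 1.828.
Exposure is unchanged when dose changes in proportion to clearance. New dose = 5 mg × 1.828 = 9.1 mg.

9.1 mg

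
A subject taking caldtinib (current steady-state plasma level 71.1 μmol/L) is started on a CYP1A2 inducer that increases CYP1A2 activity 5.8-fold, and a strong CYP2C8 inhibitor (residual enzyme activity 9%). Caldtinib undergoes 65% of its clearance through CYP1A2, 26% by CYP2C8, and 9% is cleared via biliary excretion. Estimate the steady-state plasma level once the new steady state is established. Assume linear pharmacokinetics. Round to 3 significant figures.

18.3 μmol/L

The CYP1A2 pathway (65% of clearance) increases to 5.8× activity: 0.65 × 5.8 = 3.77.
The CYP2C8 pathway (26% of clearance) drops to 0.09× activity: 0.26 × 0.09 = 0.0234.
Non-CYP routes (9%) are unchanged.
Relative clearance = 3.77 + 0.0234 + 0.09 = 3.8834.
Dividing the baseline by the relative clearance: 71.1 / 3.8834 = 18.3 μmol/L.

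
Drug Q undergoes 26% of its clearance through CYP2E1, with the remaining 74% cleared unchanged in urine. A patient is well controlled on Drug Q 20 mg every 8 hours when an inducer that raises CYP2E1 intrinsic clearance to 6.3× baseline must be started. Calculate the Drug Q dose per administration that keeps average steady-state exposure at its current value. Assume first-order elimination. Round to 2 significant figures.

The CYP2E1 pathway (26% of clearance) increases to 6.3× activity: 0.26 × 6.3 = 1.638.
Non-CYP routes (74%) are unchanged.
CL_new/CL_old = 1.638 + 0.74 = 2.378.
Css,avg = (dose rate)/CL, so holding Css fixed requires dose ∝ CL: 20 × 2.378 = 48 mg.

48 mg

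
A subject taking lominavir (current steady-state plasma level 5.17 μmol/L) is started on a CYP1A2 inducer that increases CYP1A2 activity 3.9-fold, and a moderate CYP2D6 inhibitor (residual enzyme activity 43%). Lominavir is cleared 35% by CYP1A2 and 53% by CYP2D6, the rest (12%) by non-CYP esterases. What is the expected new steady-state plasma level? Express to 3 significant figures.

3.02 μmol/L

CYP1A2: 0.35 × 3.9 = 1.365
CYP2D6: 0.53 × 0.43 = 0.2279
Other: 0.12 (unchanged)
New clearance relative to baseline: 1.365 + 0.2279 + 0.12 = 1.7129.
Dividing the baseline by the relative clearance: 5.17 / 1.7129 = 3.02 μmol/L.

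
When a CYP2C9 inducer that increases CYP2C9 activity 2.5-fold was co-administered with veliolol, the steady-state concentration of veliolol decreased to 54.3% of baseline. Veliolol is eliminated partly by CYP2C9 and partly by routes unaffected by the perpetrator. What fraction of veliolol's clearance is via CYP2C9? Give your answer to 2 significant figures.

CL'/CL = 1 / 0.543 = 1.842
2.5·fm + (1 − fm) = 1.842
fm = (1.842 − 1) / (2.5 − 1) = 0.56

0.56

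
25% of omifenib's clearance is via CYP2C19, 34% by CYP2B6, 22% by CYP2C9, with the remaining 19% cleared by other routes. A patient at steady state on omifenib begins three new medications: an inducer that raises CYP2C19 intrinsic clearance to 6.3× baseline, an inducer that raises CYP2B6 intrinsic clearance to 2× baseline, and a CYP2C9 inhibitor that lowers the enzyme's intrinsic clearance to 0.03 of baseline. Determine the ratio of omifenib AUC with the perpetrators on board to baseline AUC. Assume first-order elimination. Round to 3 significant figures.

0.408

CYP2C19: 0.25 × 6.3 = 1.575
CYP2B6: 0.34 × 2 = 0.68
CYP2C9: 0.22 × 0.03 = 0.0066
Other: 0.19 (unchanged)
CL_new/CL_old = 1.575 + 0.68 + 0.0066 + 0.19 = 2.4516.
AUC ∝ 1/CL: fold-change = 1 / 2.4516 = 0.408.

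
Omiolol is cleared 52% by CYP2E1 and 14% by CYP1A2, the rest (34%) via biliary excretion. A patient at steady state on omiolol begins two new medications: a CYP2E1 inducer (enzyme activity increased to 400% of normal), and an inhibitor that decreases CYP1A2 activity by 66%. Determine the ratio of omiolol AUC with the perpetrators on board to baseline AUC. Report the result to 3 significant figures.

0.405

CYP2E1: 0.52 × 4 = 2.08
CYP1A2: 0.14 × 0.34 = 0.0476
Other: 0.34 (unchanged)
CL_new/CL_old = 2.08 + 0.0476 + 0.34 = 2.4676.
Net AUC ratio = 1 / 2.4676 = 0.405.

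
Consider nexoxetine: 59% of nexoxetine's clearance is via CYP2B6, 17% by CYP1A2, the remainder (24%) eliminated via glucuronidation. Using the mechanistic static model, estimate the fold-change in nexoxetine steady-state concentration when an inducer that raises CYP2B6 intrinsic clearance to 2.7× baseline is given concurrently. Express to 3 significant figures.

CYP2B6: 0.59 × 2.7 = 1.593
CYP1A2: 0.17 (unchanged)
Other: 0.24 (unchanged)
New clearance relative to baseline: 1.593 + 0.17 + 0.24 = 2.003.
Steady-state concentration is inversely proportional to clearance, so the fold-change is 1 / 2.003 = 0.499.

0.499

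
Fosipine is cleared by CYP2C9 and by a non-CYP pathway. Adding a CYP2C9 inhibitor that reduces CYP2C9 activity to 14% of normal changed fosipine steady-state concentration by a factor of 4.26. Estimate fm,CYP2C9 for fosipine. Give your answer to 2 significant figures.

0.89

CL'/CL = 1 / 4.26 = 0.2347
0.14·fm + (1 − fm) = 0.2347
fm = (0.2347 − 1) / (0.14 − 1) = 0.89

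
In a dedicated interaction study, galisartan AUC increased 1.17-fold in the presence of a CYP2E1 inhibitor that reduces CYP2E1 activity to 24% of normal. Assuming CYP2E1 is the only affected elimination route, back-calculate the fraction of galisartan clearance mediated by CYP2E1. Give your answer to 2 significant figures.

Let x = fm,CYP2E1. Because AUC ∝ 1/CL, relative clearance fell to 1/1.17 = 0.8547.
Only the CYP2E1 route changed, so 0.8547 = x·0.24 + (1 − x), giving x = 0.19.

0.19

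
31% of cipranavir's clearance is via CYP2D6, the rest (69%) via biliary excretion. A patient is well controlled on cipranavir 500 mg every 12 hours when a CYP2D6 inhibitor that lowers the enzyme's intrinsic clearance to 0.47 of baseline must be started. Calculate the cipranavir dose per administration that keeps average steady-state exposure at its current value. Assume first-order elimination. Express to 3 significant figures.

418 mg

The CYP2D6 pathway (31% of clearance) drops to 0.47× activity: 0.31 × 0.47 = 0.1457.
The remaining 69% of clearance is unaffected.
Relative clearance = 0.1457 + 0.69 = 0.8357.
Exposure is unchanged when dose changes in proportion to clearance. New dose = 500 mg × 0.8357 = 418 mg.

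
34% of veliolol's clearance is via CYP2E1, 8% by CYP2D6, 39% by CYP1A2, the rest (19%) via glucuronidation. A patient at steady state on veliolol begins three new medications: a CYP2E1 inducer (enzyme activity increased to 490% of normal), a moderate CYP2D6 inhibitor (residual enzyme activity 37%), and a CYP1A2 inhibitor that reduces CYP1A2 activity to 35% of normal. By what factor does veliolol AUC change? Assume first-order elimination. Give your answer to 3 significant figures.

0.495

CYP2E1: 0.34 × 4.9 = 1.666
CYP2D6: 0.08 × 0.37 = 0.0296
CYP1A2: 0.39 × 0.35 = 0.1365
Other: 0.19 (unchanged)
Relative clearance = 1.666 + 0.0296 + 0.1365 + 0.19 = 2.0221.
Because AUC varies inversely with clearance, the combined effect is 1 / 2.0221 = 0.495.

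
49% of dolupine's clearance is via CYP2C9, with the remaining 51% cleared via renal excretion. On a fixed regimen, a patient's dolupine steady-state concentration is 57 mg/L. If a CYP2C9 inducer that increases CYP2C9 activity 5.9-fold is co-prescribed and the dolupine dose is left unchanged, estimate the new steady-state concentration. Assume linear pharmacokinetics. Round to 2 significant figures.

17 mg/L

The CYP2C9 pathway (49% of clearance) increases to 5.9× activity: 0.49 × 5.9 = 2.891.
The remaining 51% of clearance is unaffected.
Relative clearance = 2.891 + 0.51 = 3.401.
Steady-state concentration ∝ 1/CL, so new value = 57 / 3.401 = 17 mg/L.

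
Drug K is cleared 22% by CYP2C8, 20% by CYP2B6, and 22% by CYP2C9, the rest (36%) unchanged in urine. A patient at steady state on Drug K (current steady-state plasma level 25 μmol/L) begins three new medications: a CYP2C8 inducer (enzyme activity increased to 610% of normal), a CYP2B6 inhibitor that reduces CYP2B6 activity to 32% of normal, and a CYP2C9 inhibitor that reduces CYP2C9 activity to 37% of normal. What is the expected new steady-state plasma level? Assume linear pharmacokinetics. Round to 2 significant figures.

CYP2C8: 0.22 × 6.1 = 1.342
CYP2B6: 0.2 × 0.32 = 0.064
CYP2C9: 0.22 × 0.37 = 0.0814
Other: 0.36 (unchanged)
New clearance relative to baseline: 1.342 + 0.064 + 0.0814 + 0.36 = 1.8474.
Steady-state plasma level ∝ 1/CL: new value = 25 / 1.8474 = 14 μmol/L.

14 μmol/L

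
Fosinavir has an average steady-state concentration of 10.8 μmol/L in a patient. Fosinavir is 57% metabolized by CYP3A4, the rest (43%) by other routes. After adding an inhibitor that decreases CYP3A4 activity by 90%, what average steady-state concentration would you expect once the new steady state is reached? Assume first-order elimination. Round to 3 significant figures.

The CYP3A4 pathway (57% of clearance) falls to 0.1× activity: 0.57 × 0.1 = 0.057.
The remaining 43% of clearance is unaffected.
Relative clearance = 0.057 + 0.43 = 0.487.
New average steady-state concentration = baseline ÷ relative clearance = 10.8 / 0.487 = 22.2 μmol/L.

22.2 μmol/L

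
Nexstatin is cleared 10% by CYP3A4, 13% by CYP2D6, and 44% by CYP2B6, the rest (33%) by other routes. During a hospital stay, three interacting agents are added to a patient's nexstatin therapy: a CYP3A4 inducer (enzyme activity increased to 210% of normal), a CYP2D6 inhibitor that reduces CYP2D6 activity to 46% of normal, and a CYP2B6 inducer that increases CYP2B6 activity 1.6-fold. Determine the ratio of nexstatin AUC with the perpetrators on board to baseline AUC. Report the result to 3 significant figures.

0.767

CYP3A4: 0.1 × 2.1 = 0.21
CYP2D6: 0.13 × 0.46 = 0.0598
CYP2B6: 0.44 × 1.6 = 0.704
Other: 0.33 (unchanged)
CL_new/CL_old = 0.21 + 0.0598 + 0.704 + 0.33 = 1.3038.
Because AUC varies inversely with clearance, the combined effect is 1 / 1.3038 = 0.767.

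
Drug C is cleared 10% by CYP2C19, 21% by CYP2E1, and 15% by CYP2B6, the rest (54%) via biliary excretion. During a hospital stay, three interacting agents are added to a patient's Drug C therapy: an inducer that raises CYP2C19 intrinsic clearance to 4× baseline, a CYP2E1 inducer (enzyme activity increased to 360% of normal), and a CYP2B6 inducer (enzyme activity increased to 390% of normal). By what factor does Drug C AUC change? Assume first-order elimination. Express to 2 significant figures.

0.44

CYP2C19: 0.1 × 4 = 0.4
CYP2E1: 0.21 × 3.6 = 0.756
CYP2B6: 0.15 × 3.9 = 0.585
Other: 0.54 (unchanged)
New clearance relative to baseline: 0.4 + 0.756 + 0.585 + 0.54 = 2.281.
AUC ∝ 1/CL: fold-change = 1 / 2.281 = 0.44.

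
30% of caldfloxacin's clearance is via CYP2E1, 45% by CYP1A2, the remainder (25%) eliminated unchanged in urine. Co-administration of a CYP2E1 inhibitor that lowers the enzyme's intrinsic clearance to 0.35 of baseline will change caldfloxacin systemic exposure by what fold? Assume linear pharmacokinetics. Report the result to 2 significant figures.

The CYP2E1 pathway (30% of clearance) is reduced to 0.35× activity: 0.3 × 0.35 = 0.105.
CYP1A2 (45%) and the residual 25% are unaffected.
Relative clearance = 0.105 + 0.45 + 0.25 = 0.805.
Systemic exposure is inversely proportional to clearance, so the fold-change is 1 / 0.805 = 1.2.

1.2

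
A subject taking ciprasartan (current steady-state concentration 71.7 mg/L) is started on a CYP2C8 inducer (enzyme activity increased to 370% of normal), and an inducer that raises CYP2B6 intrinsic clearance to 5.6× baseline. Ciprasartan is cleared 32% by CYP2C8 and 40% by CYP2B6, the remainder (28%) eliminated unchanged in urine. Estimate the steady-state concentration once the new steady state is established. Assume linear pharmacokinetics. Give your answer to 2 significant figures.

The CYP2C8 pathway (32% of clearance) rises to 3.7× activity: 0.32 × 3.7 = 1.184.
The CYP2B6 pathway (40% of clearance) rises to 5.6× activity: 0.4 × 5.6 = 2.24.
Non-CYP routes (28%) are unchanged.
CL_new/CL_old = 1.184 + 2.24 + 0.28 = 3.704.
Steady-state concentration ∝ 1/CL: new value = 71.7 / 3.704 = 19 mg/L.

19 mg/L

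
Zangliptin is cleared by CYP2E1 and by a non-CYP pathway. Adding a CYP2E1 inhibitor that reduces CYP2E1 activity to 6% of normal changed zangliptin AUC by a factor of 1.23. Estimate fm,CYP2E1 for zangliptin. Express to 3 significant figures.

CL'/CL = 1 / 1.23 = 0.813
0.06·fm + (1 − fm) = 0.813
fm = (0.813 − 1) / (0.06 − 1) = 0.199

0.199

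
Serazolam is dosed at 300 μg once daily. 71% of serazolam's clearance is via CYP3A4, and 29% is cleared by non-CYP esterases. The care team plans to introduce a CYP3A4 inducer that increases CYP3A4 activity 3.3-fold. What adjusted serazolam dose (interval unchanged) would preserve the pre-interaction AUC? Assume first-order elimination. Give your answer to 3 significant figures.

The CYP3A4 pathway (71% of clearance) rises to 3.3× activity: 0.71 × 3.3 = 2.343.
The remaining 29% of clearance is unaffected.
New clearance relative to baseline: 2.343 + 0.29 = 2.633.
Exposure is unchanged when dose changes in proportion to clearance. New dose = 300 μg × 2.633 = 790 μg.

790 μg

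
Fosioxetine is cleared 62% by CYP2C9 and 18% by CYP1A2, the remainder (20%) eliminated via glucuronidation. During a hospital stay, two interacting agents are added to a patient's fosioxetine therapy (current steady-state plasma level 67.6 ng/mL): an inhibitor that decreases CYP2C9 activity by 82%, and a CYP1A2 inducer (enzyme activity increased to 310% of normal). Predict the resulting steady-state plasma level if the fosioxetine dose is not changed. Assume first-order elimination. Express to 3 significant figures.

77.7 ng/mL

CYP2C9: 0.62 × 0.18 = 0.1116
CYP1A2: 0.18 × 3.1 = 0.558
Other: 0.2 (unchanged)
New clearance relative to baseline: 0.1116 + 0.558 + 0.2 = 0.8696.
New steady-state plasma level = 67.6 / 0.8696 = 77.7 ng/mL (concentration scales inversely with clearance).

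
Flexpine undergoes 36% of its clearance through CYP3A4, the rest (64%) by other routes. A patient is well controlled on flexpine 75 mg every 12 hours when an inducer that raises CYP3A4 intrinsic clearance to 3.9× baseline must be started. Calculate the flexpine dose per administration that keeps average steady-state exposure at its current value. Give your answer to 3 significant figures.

153 mg

The CYP3A4 pathway (36% of clearance) rises to 3.9× activity: 0.36 × 3.9 = 1.404.
The remaining 64% of clearance is unaffected.
Relative clearance = 1.404 + 0.64 = 2.044.
To maintain the same steady-state level, dose must scale with clearance: new dose = 75 × 2.044 = 153 mg.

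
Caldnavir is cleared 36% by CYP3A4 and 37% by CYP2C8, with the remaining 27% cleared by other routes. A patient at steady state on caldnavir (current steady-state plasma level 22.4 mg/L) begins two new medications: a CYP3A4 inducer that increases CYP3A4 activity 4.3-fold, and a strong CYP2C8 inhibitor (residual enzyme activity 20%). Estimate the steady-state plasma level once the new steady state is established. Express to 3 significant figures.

11.8 mg/L

The CYP3A4 pathway (36% of clearance) is boosted to 4.3× activity: 0.36 × 4.3 = 1.548.
The CYP2C8 pathway (37% of clearance) drops to 0.2× activity: 0.37 × 0.2 = 0.074.
Non-CYP routes (27%) are unchanged.
Relative clearance = 1.548 + 0.074 + 0.27 = 1.892.
New steady-state plasma level = 22.4 / 1.892 = 11.8 mg/L (concentration scales inversely with clearance).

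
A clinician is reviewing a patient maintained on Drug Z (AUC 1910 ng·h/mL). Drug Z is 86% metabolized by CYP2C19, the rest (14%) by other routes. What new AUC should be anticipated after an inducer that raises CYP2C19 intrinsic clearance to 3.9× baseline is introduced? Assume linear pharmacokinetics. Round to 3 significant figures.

The CYP2C19 pathway (86% of clearance) is boosted to 3.9× activity: 0.86 × 3.9 = 3.354.
Non-CYP routes (14%) are unchanged.
New clearance relative to baseline: 3.354 + 0.14 = 3.494.
AUC ∝ 1/CL, so new value = 1910 / 3.494 = 547 ng·h/mL.

547 ng·h/mL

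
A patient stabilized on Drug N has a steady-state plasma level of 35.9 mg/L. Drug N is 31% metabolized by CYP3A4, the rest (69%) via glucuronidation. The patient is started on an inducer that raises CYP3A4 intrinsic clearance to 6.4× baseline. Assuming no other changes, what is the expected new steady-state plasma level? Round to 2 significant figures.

13 mg/L

The CYP3A4 pathway (31% of clearance) increases to 6.4× activity: 0.31 × 6.4 = 1.984.
The remaining 69% of clearance is unaffected.
New clearance relative to baseline: 1.984 + 0.69 = 2.674.
New steady-state plasma level = baseline ÷ relative clearance = 35.9 / 2.674 = 13 mg/L.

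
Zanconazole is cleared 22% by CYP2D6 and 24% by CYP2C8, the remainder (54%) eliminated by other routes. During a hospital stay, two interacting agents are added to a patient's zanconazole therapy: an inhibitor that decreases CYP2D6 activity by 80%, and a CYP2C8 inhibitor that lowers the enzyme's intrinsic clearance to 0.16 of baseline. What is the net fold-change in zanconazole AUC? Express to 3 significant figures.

CYP2D6: 0.22 × 0.2 = 0.044
CYP2C8: 0.24 × 0.16 = 0.0384
Other: 0.54 (unchanged)
New clearance relative to baseline: 0.044 + 0.0384 + 0.54 = 0.6224.
Net AUC ratio = 1 / 0.6224 = 1.61.

1.61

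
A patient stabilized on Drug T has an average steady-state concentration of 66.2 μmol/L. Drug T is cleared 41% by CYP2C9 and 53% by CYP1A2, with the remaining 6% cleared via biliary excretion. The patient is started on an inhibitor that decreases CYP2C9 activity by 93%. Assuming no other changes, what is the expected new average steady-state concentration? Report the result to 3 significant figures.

107 μmol/L

CYP2C9: 0.41 × 0.07 = 0.0287
CYP1A2: 0.53 (unchanged)
Other: 0.06 (unchanged)
CL_new/CL_old = 0.0287 + 0.53 + 0.06 = 0.6187.
Average steady-state concentration ∝ 1/CL, so new value = 66.2 / 0.6187 = 107 μmol/L.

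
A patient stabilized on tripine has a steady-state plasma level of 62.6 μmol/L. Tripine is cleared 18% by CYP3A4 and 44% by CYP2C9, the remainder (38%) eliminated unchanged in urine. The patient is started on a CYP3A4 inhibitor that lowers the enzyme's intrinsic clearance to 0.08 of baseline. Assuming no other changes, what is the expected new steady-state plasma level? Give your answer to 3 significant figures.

75.0 μmol/L

The CYP3A4 pathway (18% of clearance) falls to 0.08× activity: 0.18 × 0.08 = 0.0144.
CYP2C9 (44%) and the residual 38% are unaffected.
CL_new/CL_old = 0.0144 + 0.44 + 0.38 = 0.8344.
With dosing unchanged, steady-state plasma level scales as 1/CL: 62.6 / 0.8344 = 75.0 μmol/L.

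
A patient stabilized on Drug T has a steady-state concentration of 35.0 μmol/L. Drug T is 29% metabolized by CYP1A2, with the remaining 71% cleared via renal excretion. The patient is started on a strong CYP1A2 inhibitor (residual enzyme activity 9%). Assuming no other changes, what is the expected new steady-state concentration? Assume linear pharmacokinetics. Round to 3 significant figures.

The CYP1A2 pathway (29% of clearance) is reduced to 0.09× activity: 0.29 × 0.09 = 0.0261.
Non-CYP routes (71%) are unchanged.
CL_new/CL_old = 0.0261 + 0.71 = 0.7361.
New steady-state concentration = baseline ÷ relative clearance = 35.0 / 0.7361 = 47.5 μmol/L.

47.5 μmol/L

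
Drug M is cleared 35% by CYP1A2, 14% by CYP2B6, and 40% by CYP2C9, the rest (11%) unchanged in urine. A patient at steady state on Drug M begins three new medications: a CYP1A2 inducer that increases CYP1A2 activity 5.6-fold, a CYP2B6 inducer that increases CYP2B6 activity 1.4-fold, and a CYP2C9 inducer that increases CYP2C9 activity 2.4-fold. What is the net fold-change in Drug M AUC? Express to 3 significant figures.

The CYP1A2 pathway (35% of clearance) rises to 5.6× activity: 0.35 × 5.6 = 1.96.
The CYP2B6 pathway (14% of clearance) increases to 1.4× activity: 0.14 × 1.4 = 0.196.
The CYP2C9 pathway (40% of clearance) rises to 2.4× activity: 0.4 × 2.4 = 0.96.
Non-CYP routes (11%) are unchanged.
New clearance relative to baseline: 1.96 + 0.196 + 0.96 + 0.11 = 3.226.
Because AUC varies inversely with clearance, the combined effect is 1 / 3.226 = 0.310.

0.310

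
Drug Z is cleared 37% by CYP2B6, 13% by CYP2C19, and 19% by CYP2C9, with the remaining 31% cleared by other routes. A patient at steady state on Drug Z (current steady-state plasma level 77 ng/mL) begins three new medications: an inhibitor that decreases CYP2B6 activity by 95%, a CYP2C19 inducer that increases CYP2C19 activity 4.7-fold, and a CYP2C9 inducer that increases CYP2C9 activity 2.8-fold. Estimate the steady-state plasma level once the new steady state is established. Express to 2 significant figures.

CYP2B6: 0.37 × 0.05 = 0.0185
CYP2C19: 0.13 × 4.7 = 0.611
CYP2C9: 0.19 × 2.8 = 0.532
Other: 0.31 (unchanged)
CL_new/CL_old = 0.0185 + 0.611 + 0.532 + 0.31 = 1.4715.
Dividing the baseline by the relative clearance: 77 / 1.4715 = 52 ng/mL.

52 ng/mL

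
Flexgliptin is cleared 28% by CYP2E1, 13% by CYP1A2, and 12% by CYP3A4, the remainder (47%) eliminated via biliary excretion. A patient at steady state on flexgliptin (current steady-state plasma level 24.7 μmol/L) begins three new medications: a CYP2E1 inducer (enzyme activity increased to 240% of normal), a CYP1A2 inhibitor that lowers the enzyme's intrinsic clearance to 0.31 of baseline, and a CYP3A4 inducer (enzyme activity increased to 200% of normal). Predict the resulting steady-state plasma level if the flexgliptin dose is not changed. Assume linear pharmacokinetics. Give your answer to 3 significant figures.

The CYP2E1 pathway (28% of clearance) is boosted to 2.4× activity: 0.28 × 2.4 = 0.672.
The CYP1A2 pathway (13% of clearance) falls to 0.31× activity: 0.13 × 0.31 = 0.0403.
The CYP3A4 pathway (12% of clearance) is boosted to 2× activity: 0.12 × 2 = 0.24.
Non-CYP routes (47%) are unchanged.
Relative clearance = 0.672 + 0.0403 + 0.24 + 0.47 = 1.4223.
New steady-state plasma level = 24.7 / 1.4223 = 17.4 μmol/L (concentration scales inversely with clearance).

17.4 μmol/L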